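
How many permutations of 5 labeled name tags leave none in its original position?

D(n) = (n-1)(D(n-1) + D(n-2)), D(0)=1, D(1)=0.
D(2) = 1 x (0 + 1) = 1
D(3) = 2 x (1 + 0) = 2
D(4) = 3 x (2 + 1) = 9
D(5) = 4 x (D(4) + D(3)) = 4 x (9 + 2)

Final answer: D(5) = 44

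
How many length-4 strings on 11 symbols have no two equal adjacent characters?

First character: 11 choices. Each subsequent: 10 choices (must differ from the previous one).
Total: 11 x 10^3.

Final answer: 11 x 10^{3} = 11000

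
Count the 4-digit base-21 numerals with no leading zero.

In base 21, the leading digit has 20 choices (1..20); each of the remaining 3 digits has 21 choices.
Total: 20 x 21^3.

Final answer: 185220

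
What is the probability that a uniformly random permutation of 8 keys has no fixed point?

Derangements satisfy D(n) = (n-1)(D(n-1) + D(n-2)), starting from D(0)=1, D(1)=0.
Building up: D(2)=1, D(3)=2, D(4)=9, D(5)=44, D(6)=265, D(7)=1854, D(8)=14833.
Total arrangements: 8! = 40320.
Probability = D(8)/8! = 2119/5760.

Final answer: D(8)/8! = 14833/40320 = 0.367882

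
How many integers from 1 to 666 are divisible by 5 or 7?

Multiples of 5: 133. Multiples of 7: 95. Of both (lcm=35): 19.
By inclusion-exclusion: 133 + 95 - 19.

Final answer: 209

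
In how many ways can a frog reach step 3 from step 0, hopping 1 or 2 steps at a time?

Condition on the final move: it is a 1-step (f(n-1) ways to get there) or a 2-step (f(n-2) ways), so f(n) = f(n-1) + f(n-2), with f(1)=1, f(2)=2.
Computing successive values: f(1)=1, f(2)=2, f(3)=3.

Final answer: 3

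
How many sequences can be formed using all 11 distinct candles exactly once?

The number of ways to arrange 11 distinct objects is 11!.

Final answer: 11! = 39916800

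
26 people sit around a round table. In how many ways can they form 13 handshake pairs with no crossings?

The structures are counted by the Catalan number C_n. Here n = 26/2 = 13.
Using C_0 = 1 and C_(k+1) = C_k x 2(2k+1)/(k+2), build up term by term: C_1=1, C_2=2, C_3=5, C_4=14, C_5=42, C_6=132, C_7=429, C_8=1430, C_9=4862, C_10=16796, C_11=58786, C_12=208012, C_13=742900.

Final answer: C_{13} = 742900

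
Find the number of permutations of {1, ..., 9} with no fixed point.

Use the recurrence D(n) = (n-1)(D(n-1) + D(n-2)) with D(0)=1, D(1)=0.
D(2) = 1 x (0 + 1) = 1
D(3) = 2 x (1 + 0) = 2
D(4) = 3 x (2 + 1) = 9
D(5) = 4 x (9 + 2) = 44
D(6) = 5 x (44 + 9) = 265
D(7) = 6 x (265 + 44) = 1854
D(8) = 7 x (1854 + 265) = 14833
D(9) = 8 x (D(8) + D(7)) = 8 x (14833 + 1854)

Final answer: D(9) = 133496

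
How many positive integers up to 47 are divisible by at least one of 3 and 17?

Multiples of 3: 15. Multiples of 17: 2. Of both (lcm=51): 0.
By inclusion-exclusion: 15 + 2 - 0.

Final answer: 17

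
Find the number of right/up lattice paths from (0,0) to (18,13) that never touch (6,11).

Total paths to (18,13): C(31,13) = 206253075.
Paths through (6,11): C(17,11) x C(14,2) = 1126216.
Avoiding (6,11): 206253075 - 1126216.

Final answer: 205126859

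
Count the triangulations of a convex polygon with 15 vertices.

This is counted by the nth Catalan number C_n. Here n = 15 - 2 = 13.
Using C_0 = 1 and C_(k+1) = C_k x 2(2k+1)/(k+2), build up term by term: C_1=1, C_2=2, C_3=5, C_4=14, C_5=42, C_6=132, C_7=429, C_8=1430, C_9=4862, C_10=16796, C_11=58786, C_12=208012, C_13=742900.

Final answer: C_{13} = 742900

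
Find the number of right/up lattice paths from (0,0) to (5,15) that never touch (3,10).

Total paths to (5,15): C(20,15) = 15504.
Paths through (3,10): C(13,10) x C(7,5) = 6006.
Avoiding (3,10): 15504 - 6006.

Final answer: 9498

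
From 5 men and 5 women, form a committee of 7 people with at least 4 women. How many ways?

Sum over valid woman counts:
C(5,4)C(5,3) = 50
C(5,5)C(5,2) = 10
Total: 50 + 10.

Final answer: 60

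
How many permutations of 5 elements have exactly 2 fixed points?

Choose which 2 elements are fixed: C(5,2) = 10.
Derange the remaining 3 using D(j) = (j-1)(D(j-1) + D(j-2)), D(0)=1, D(1)=0: D(2)=1, D(3)=2.
Total: 10 x 2.

Final answer: C(5,2) D(3) = 20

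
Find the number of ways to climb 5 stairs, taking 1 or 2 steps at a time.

Let f(n) be the number of climbs. Removing the last move (1 or 2 steps) gives f(n) = f(n-1) + f(n-2); base cases f(1)=1, f(2)=2.
Building up term by term: f(1)=1, f(2)=2, f(3)=3, f(4)=5, f(5)=8.

Final answer: 8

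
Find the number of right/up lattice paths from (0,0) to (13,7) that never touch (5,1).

Total paths to (13,7): C(20,7) = 77520.
Paths through (5,1): C(6,1) x C(14,6) = 18018.
Avoiding (5,1): 77520 - 18018.

Final answer: 59502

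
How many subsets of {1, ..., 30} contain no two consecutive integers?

Let a(n) count such subsets of {1, ..., n}. Either n is excluded (a(n-1) ways) or n is included, forcing n-1 out (a(n-2) ways), so a(n) = a(n-1) + a(n-2) with a(1)=2, a(2)=3.
Building up term by term: a(1)=2, a(2)=3, a(3)=5, a(4)=8, a(5)=13, a(6)=21, a(7)=34, a(8)=55, a(9)=89, a(10)=144, a(11)=233, a(12)=377, a(13)=610, a(14)=987, a(15)=1597, a(16)=2584, a(17)=4181, a(18)=6765, a(19)=10946, a(20)=17711, a(21)=28657, a(22)=46368, a(23)=75025, a(24)=121393, a(25)=196418, a(26)=317811, a(27)=514229, a(28)=832040, a(29)=1346269, a(30)=2178309.

Final answer: 2178309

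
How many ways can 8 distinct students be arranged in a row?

The number of ways to arrange 8 distinct objects is 8!.

Final answer: 8! = 40320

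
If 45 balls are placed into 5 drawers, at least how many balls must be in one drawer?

By the pigeonhole principle: ceiling(45/5).

Final answer: 9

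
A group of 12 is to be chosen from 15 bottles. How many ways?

C(15,12) = 15!/(12! x 3!).

Final answer: \binom{15}{12} = 455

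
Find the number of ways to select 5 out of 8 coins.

C(8,5) = 8!/(5! x (8-5)!).

Final answer: C(8,5) = 56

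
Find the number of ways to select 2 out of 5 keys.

C(5,2) = 5!/(2! x (5-2)!).

Final answer: C(5,2) = 10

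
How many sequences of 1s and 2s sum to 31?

Let f(n) count the ways. The last step is size 1 or 2, so f(n) = f(n-1) + f(n-2) with f(1)=1, f(2)=2.
Iterating the recurrence: f(1)=1, f(2)=2, f(3)=3, f(4)=5, f(5)=8, f(6)=13, f(7)=21, f(8)=34, f(9)=55, f(10)=89, f(11)=144, f(12)=233, f(13)=377, f(14)=610, f(15)=987, f(16)=1597, f(17)=2584, f(18)=4181, f(19)=6765, f(20)=10946, f(21)=17711, f(22)=28657, f(23)=46368, f(24)=75025, f(25)=121393, f(26)=196418, f(27)=317811, f(28)=514229, f(29)=832040, f(30)=1346269, f(31)=2178309.

Final answer: 2178309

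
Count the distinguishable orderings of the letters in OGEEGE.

Letters (E:3, G:2, O:1). Total letters: 6.
Permutations = 6!/(3! x 2!).

Final answer: 60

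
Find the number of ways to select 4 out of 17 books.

C(17,4) = 17!/(4! x 13!).

Final answer: \binom{17}{4} = 2380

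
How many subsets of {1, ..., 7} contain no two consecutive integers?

Condition on whether n belongs to the subset: if not, any valid subset of {1, ..., n-1} works (a(n-1)); if so, n-1 is excluded and the rest is a valid subset of {1, ..., n-2} (a(n-2)). Hence a(n) = a(n-1) + a(n-2), a(1)=2, a(2)=3.
Building up term by term: a(1)=2, a(2)=3, a(3)=5, a(4)=8, a(5)=13, a(6)=21, a(7)=34.

Final answer: 34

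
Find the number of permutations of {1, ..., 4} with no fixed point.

Use the recurrence D(n) = (n-1)(D(n-1) + D(n-2)) with D(0)=1, D(1)=0.
D(2) = 1 x (0 + 1) = 1
D(3) = 2 x (1 + 0) = 2
D(4) = 3 x (D(3) + D(2)) = 3 x (2 + 1)

Final answer: D(4) = 9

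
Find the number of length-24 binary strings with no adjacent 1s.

Let a(n) count valid strings. If the last bit is 0 the prefix is any valid string of length n-1; if it is 1 the string must end in 01 with a valid prefix of length n-2. So a(n) = a(n-1) + a(n-2), a(1)=2, a(2)=3.
Building up term by term: a(1)=2, a(2)=3, a(3)=5, a(4)=8, a(5)=13, a(6)=21, a(7)=34, a(8)=55, a(9)=89, a(10)=144, a(11)=233, a(12)=377, a(13)=610, a(14)=987, a(15)=1597, a(16)=2584, a(17)=4181, a(18)=6765, a(19)=10946, a(20)=17711, a(21)=28657, a(22)=46368, a(23)=75025, a(24)=121393.

Final answer: 121393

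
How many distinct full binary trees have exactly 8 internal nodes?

This is counted by the nth Catalan number C_n. Here n = 8.
C_n = C(2n,n) - C(2n,n+1), so C_{8} = C(16,8) - C(16,9) = 12870 - 11440.

Final answer: C_{8} = 1430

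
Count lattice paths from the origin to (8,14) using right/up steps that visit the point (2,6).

Paths (0,0)->(2,6): C(8,6) = 28.
Paths (2,6)->(8,14): C(14,8) = 3003.
By multiplication principle: 28 x 3003.

Final answer: 84084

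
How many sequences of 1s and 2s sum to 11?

Let f(n) count the ways. The last step is size 1 or 2, so f(n) = f(n-1) + f(n-2) with f(1)=1, f(2)=2.
Building up term by term: f(1)=1, f(2)=2, f(3)=3, f(4)=5, f(5)=8, f(6)=13, f(7)=21, f(8)=34, f(9)=55, f(10)=89, f(11)=144.

Final answer: 144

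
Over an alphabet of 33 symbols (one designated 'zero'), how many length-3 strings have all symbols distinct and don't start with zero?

The leading digit has 32 choices (anything but zero); the next has 32 (anything but the first), then 31, and so on, one fewer each time.
Total: 32 x 32 x 31.

Final answer: 31744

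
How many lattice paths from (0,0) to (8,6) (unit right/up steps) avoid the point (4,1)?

Total paths to (8,6): C(14,6) = 3003.
Paths through (4,1): C(5,1) x C(9,5) = 630.
Avoiding (4,1): 3003 - 630.

Final answer: 2373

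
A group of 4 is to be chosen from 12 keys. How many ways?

C(12,4) = 12!/(4! x 8!).

Final answer: \binom{12}{4} = 495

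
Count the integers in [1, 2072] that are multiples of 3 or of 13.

Multiples of 3: 690. Multiples of 13: 159. Of both (lcm=39): 53.
By inclusion-exclusion: 690 + 159 - 53.

Final answer: 796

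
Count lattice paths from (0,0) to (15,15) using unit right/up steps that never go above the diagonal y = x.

Total monotonic paths to (15,15): C(30,15) = 155117520.
Reflecting each bad path at its first crossing gives a bijection with paths to (14,16): C(30,16) = 145422675.
Valid Dyck paths: 155117520 - 145422675.
(Equivalently, C_{15} = C(30,15)/16 = 155117520/16.)

Final answer: C_{15} = 9694845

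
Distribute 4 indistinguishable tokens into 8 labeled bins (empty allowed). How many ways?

Stars and bars: C(n+k-1, k-1) = C(11,7).

Final answer: C(11,7) = 330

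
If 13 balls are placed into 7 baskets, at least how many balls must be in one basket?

By the pigeonhole principle: ceiling(13/7).

Final answer: 2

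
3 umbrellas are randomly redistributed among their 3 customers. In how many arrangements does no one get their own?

Use the recurrence D(n) = (n-1)(D(n-1) + D(n-2)) with D(0)=1, D(1)=0.
D(2) = 1 x (0 + 1) = 1
D(3) = 2 x (D(2) + D(1)) = 2 x (1 + 0)

Final answer: D(3) = 2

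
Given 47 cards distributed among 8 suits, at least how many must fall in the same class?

By pigeonhole with 47 objects and 8 categories: ceiling(47/8).

Final answer: 6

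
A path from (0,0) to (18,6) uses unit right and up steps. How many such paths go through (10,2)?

Paths (0,0)->(10,2): C(12,2) = 66.
Paths (10,2)->(18,6): C(12,4) = 495.
By multiplication principle: 66 x 495.

Final answer: 32670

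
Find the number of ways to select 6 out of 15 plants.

C(15,6) = 15!/(6! x 9!).

Final answer: \binom{15}{6} = 5005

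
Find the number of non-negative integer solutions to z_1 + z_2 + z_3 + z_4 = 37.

Stars and bars with 37 stars and 3 bars:
C(37+4-1, 4-1) = C(40,3).

Final answer: C(40,3) = 9880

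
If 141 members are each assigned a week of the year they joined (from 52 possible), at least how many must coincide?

There are 52 possible values for week of the year they joined. With 141 members and 52 categories, by pigeonhole: ceiling(141/52).

Final answer: 3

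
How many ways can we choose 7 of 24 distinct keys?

C(24,7) = 24!/(7! x 17!).

Final answer: \binom{24}{7} = 346104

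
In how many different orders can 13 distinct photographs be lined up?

The number of ways to arrange 13 distinct objects is 13!.

Final answer: 13! = 6227020800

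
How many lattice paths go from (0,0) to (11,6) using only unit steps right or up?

Each path has 11 right steps and 6 up steps in some order (17 steps total).
Choose which 6 of the 17 steps are up: C(17,6).

Final answer: C(17,6) = 12376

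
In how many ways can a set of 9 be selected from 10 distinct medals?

C(10,9) = 10!/(9! x 1!).

Final answer: \binom{10}{9} = 10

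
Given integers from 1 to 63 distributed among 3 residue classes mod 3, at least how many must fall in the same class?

By pigeonhole with 63 objects and 3 categories: ceiling(63/3).

Final answer: 21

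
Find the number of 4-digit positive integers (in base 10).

The leading digit cannot be 0 (9 options); the other 3 digits can be anything (10 options each).
Total: 9 x 10^3.

Final answer: 9000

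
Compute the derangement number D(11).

D(n) = (n-1)(D(n-1) + D(n-2)), D(0)=1, D(1)=0.
Building up: D(2)=1, D(3)=2, D(4)=9, D(5)=44, D(6)=265, D(7)=1854, D(8)=14833, D(9)=133496, D(10)=1334961.
D(11) = 10 x (D(10) + D(9)) = 10 x (1334961 + 133496).

Final answer: D(11) = 14684570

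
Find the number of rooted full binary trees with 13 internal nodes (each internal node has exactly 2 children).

This is a standard Catalan-number count: the answer is C_n. Here n = 13.
C_n = C(2n,n) - C(2n,n+1), so C_{13} = C(26,13) - C(26,14) = 10400600 - 9657700.

Final answer: C_{13} = 742900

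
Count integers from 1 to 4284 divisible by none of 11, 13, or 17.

|div by 11|=389, |div by 13|=329, |div by 17|=252.
|div by 11&13|=29, |div by 11&17|=22, |div by 13&17|=19, |div by all|=1.
By inclusion-exclusion, divisible by at least one: 389+329+252-29-22-19+1 = 901.
Not divisible by any: 4284 - 901.

Final answer: 3383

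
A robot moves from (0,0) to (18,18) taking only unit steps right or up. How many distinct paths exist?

Each path has 18 right steps and 18 up steps in some order (36 steps total).
Choose which 18 of the 36 steps are up: C(36,18).

Final answer: C(36,18) = 9075135300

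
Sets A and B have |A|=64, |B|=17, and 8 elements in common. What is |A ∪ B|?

|A union B| = |A| + |B| - |A intersect B| = 64 + 17 - 8.

Final answer: 73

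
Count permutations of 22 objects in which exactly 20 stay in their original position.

Choose which 20 elements are fixed: C(22,20) = 231.
Derange the remaining 2 using D(j) = (j-1)(D(j-1) + D(j-2)), D(0)=1, D(1)=0: D(2)=1.
Total: 231 x 1.

Final answer: C(22,20) D(2) = 231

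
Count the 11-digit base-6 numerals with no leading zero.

These are the integers in [6^10, 6^11), so the count is 6^11 - 6^10 = 5 x 6^10.

Final answer: 302330880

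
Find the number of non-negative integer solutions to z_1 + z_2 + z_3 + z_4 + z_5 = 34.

Stars and bars with 34 stars and 4 bars:
C(34+5-1, 5-1) = C(38,4).

Final answer: C(38,4) = 73815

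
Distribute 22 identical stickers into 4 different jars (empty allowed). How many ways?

Stars and bars: C(n+k-1, k-1) = C(25,3).

Final answer: C(25,3) = 2300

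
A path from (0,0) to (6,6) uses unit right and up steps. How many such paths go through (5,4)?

Paths (0,0)->(5,4): C(9,4) = 126.
Paths (5,4)->(6,6): C(3,2) = 3.
By multiplication principle: 126 x 3.

Final answer: 378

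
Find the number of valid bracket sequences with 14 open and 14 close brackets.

The structures are counted by the Catalan number C_n. Here n = 14 (pairs).
Using C_0 = 1 and C_(k+1) = C_k x 2(2k+1)/(k+2), build up term by term: C_1=1, C_2=2, C_3=5, C_4=14, C_5=42, C_6=132, C_7=429, C_8=1430, C_9=4862, C_10=16796, C_11=58786, C_12=208012, C_13=742900, C_14=2674440.

Final answer: C_{14} = 2674440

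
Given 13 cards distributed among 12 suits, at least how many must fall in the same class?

By pigeonhole with 13 objects and 12 categories: ceiling(13/12).

Final answer: 2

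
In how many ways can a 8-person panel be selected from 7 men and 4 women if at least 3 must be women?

Sum over valid woman counts:
C(4,3)C(7,5) = 84
C(4,4)C(7,4) = 35
Total: 84 + 35.

Final answer: 119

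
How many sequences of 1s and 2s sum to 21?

Let f(n) be the number of climbs. Removing the last move (1 or 2 steps) gives f(n) = f(n-1) + f(n-2); base cases f(1)=1, f(2)=2.
Iterating the recurrence: f(1)=1, f(2)=2, f(3)=3, f(4)=5, f(5)=8, f(6)=13, f(7)=21, f(8)=34, f(9)=55, f(10)=89, f(11)=144, f(12)=233, f(13)=377, f(14)=610, f(15)=987, f(16)=1597, f(17)=2584, f(18)=4181, f(19)=6765, f(20)=10946, f(21)=17711.

Final answer: 17711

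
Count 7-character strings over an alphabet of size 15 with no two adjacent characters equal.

First character: 15 choices. Each subsequent: 14 choices (must differ from the previous one).
Total: 15 x 14^6.

Final answer: 15 x 14^{6} = 112943040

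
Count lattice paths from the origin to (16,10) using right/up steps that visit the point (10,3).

Paths (0,0)->(10,3): C(13,3) = 286.
Paths (10,3)->(16,10): C(13,7) = 1716.
By multiplication principle: 286 x 1716.

Final answer: 490776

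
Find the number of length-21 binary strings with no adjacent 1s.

Let a(n) count valid strings. If the last bit is 0 the prefix is any valid string of length n-1; if it is 1 the string must end in 01 with a valid prefix of length n-2. So a(n) = a(n-1) + a(n-2), a(1)=2, a(2)=3.
Iterating the recurrence: a(1)=2, a(2)=3, a(3)=5, a(4)=8, a(5)=13, a(6)=21, a(7)=34, a(8)=55, a(9)=89, a(10)=144, a(11)=233, a(12)=377, a(13)=610, a(14)=987, a(15)=1597, a(16)=2584, a(17)=4181, a(18)=6765, a(19)=10946, a(20)=17711, a(21)=28657.

Final answer: 28657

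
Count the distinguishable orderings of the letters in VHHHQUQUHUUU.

Letters (H:4, Q:2, U:5, V:1). Total letters: 12.
Permutations = 12!/(5! x 4! x 2!).

Final answer: 83160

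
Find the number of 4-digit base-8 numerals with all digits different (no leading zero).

First digit: 7 (nonzero). Second: 7 (not first). Third: 6, etc.
Total: 7 x 7 x 6 x 5.

Final answer: 1470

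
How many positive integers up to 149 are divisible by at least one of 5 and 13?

Multiples of 5: 29. Multiples of 13: 11. Of both (lcm=65): 2.
By inclusion-exclusion: 29 + 11 - 2.

Final answer: 38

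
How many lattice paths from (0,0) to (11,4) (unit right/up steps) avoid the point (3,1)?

Total paths to (11,4): C(15,4) = 1365.
Paths through (3,1): C(4,1) x C(11,3) = 660.
Avoiding (3,1): 1365 - 660.

Final answer: 705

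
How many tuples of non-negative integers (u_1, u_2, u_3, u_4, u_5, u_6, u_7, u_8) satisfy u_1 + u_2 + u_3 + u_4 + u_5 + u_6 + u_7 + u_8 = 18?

Stars and bars with 18 stars and 7 bars:
C(18+8-1, 8-1) = C(25,7).

Final answer: C(25,7) = 480700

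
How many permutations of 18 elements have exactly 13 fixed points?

Choose which 13 elements are fixed: C(18,13) = 8568.
Derange the remaining 5 using D(j) = (j-1)(D(j-1) + D(j-2)), D(0)=1, D(1)=0: D(2)=1, D(3)=2, D(4)=9, D(5)=44.
Total: 8568 x 44.

Final answer: C(18,13) D(5) = 376992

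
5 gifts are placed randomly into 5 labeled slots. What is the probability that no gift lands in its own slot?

Use the recurrence D(n) = (n-1)(D(n-1) + D(n-2)) with D(0)=1, D(1)=0.
Building up: D(2)=1, D(3)=2, D(4)=9, D(5)=44.
Total arrangements: 5! = 120.
Probability = D(5)/5! = 11/30.

Final answer: D(5)/5! = 44/120 = 0.366667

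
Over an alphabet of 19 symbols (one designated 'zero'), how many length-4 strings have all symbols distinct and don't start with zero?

The leading digit has 18 choices (anything but zero); the next has 18 (anything but the first), then 17, and so on, one fewer each time.
Total: 18 x 18 x 17 x 16.

Final answer: 88128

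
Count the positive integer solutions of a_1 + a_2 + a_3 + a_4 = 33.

Substitute a'_i = a_i - 1 (so a'_i >= 0). Then sum a'_i = 33 - 4 = 29.
Stars and bars: C(29+4-1, 4-1) = C(32,3).

Final answer: C(32,3) = 4960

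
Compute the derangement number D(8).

Use the recurrence D(n) = (n-1)(D(n-1) + D(n-2)) with D(0)=1, D(1)=0.
Building up: D(2)=1, D(3)=2, D(4)=9, D(5)=44, D(6)=265, D(7)=1854.
D(8) = 7 x (D(7) + D(6)) = 7 x (1854 + 265).

Final answer: D(8) = 14833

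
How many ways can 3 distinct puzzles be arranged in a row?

The number of ways to arrange 3 distinct objects is 3!.

Final answer: 3! = 6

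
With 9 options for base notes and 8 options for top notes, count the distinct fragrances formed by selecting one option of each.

By the multiplication principle: 9 x 8.

Final answer: 72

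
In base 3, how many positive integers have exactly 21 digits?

These are the integers in [3^20, 3^21), so the count is 3^21 - 3^20 = 2 x 3^20.

Final answer: 6973568802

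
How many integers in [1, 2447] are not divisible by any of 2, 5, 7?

|div by 2|=1223, |div by 5|=489, |div by 7|=349.
|div by 2&5|=244, |div by 2&7|=174, |div by 5&7|=69, |div by all|=34.
By inclusion-exclusion, divisible by at least one: 1223+489+349-244-174-69+34 = 1608.
Not divisible by any: 2447 - 1608.

Final answer: 839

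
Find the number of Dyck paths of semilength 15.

Total monotonic paths to (15,15): C(30,15) = 155117520.
A path is bad iff it touches y = x + 1; reflecting its initial segment maps bad paths bijectively onto all paths to (14,16), of which there are C(30,16) = 145422675.
Valid Dyck paths: 155117520 - 145422675.
(This is the Catalan number C_{15}.)

Final answer: C_{15} = 9694845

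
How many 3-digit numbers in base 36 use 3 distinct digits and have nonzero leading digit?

The leading digit has 35 choices (anything but zero); the next has 35 (anything but the first), then 34, and so on, one fewer each time.
Total: 35 x 35 x 34.

Final answer: 41650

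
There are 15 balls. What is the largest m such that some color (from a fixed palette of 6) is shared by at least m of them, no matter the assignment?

There are 6 possible values for color (from a fixed palette of 6). With 15 balls and 6 categories, by pigeonhole: ceiling(15/6).

Final answer: 3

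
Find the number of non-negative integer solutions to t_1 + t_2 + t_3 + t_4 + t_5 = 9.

Stars and bars with 9 stars and 4 bars:
C(9+5-1, 5-1) = C(13,4).

Final answer: C(13,4) = 715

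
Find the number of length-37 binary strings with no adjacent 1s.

Classify by the final bit: ...0 gives a(n-1) strings, ...01 gives a(n-2) strings. Thus a(n) = a(n-1) + a(n-2) with a(1)=2, a(2)=3.
Iterating the recurrence: a(1)=2, a(2)=3, a(3)=5, a(4)=8, a(5)=13, a(6)=21, a(7)=34, a(8)=55, a(9)=89, a(10)=144, a(11)=233, a(12)=377, a(13)=610, a(14)=987, a(15)=1597, a(16)=2584, a(17)=4181, a(18)=6765, a(19)=10946, a(20)=17711, a(21)=28657, a(22)=46368, a(23)=75025, a(24)=121393, a(25)=196418, a(26)=317811, a(27)=514229, a(28)=832040, a(29)=1346269, a(30)=2178309, a(31)=3524578, a(32)=5702887, a(33)=9227465, a(34)=14930352, a(35)=24157817, a(36)=39088169, a(37)=63245986.

Final answer: 63245986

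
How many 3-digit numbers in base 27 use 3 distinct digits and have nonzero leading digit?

First digit: 26 (nonzero). Second: 26 (not first). Third: 25, etc.
Total: 26 x 26 x 25.

Final answer: 16900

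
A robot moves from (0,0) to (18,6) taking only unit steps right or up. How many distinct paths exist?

Each path has 18 right steps and 6 up steps in some order (24 steps total).
Choose which 6 of the 24 steps are up: C(24,6).

Final answer: C(24,6) = 134596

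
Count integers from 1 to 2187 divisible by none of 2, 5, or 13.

|div by 2|=1093, |div by 5|=437, |div by 13|=168.
|div by 2&5|=218, |div by 2&13|=84, |div by 5&13|=33, |div by all|=16.
By inclusion-exclusion, divisible by at least one: 1093+437+168-218-84-33+16 = 1379.
Not divisible by any: 2187 - 1379.

Final answer: 808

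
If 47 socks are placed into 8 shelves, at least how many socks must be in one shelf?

By the pigeonhole principle: ceiling(47/8).

Final answer: 6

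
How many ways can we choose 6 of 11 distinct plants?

C(11,6) = 11!/(6! x 5!).

Final answer: \binom{11}{6} = 462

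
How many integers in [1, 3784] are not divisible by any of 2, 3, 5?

|div by 2|=1892, |div by 3|=1261, |div by 5|=756.
|div by 2&3|=630, |div by 2&5|=378, |div by 3&5|=252, |div by all|=126.
By inclusion-exclusion, divisible by at least one: 1892+1261+756-630-378-252+126 = 2775.
Not divisible by any: 3784 - 2775.

Final answer: 1009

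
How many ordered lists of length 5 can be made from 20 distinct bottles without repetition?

P(20,5) = 20!/(20-5)! = 20!/15!.

Final answer: P(20,5) = 1860480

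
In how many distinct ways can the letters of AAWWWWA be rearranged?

Letters (A:3, W:4). Total letters: 7.
Permutations = 7!/(4! x 3!).

Final answer: 35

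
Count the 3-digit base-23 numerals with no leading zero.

These are the integers in [23^2, 23^3), so the count is 23^3 - 23^2 = 22 x 23^2.

Final answer: 11638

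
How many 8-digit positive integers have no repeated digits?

First digit: 9 (not 0). Second: 9 (not first). Third: 8, etc.
Total: 9 x 9 x 8 x 7 x 6 x 5 x 4 x 3.

Final answer: 1632960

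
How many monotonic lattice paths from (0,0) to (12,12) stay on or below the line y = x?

Total monotonic paths to (12,12): C(24,12) = 2704156.
Paths that cross above y=x (reflection bijection): C(24,13) = 2496144.
Valid Dyck paths: 2704156 - 2496144.
(This is the Catalan number C_{12}.)

Final answer: C_{12} = 208012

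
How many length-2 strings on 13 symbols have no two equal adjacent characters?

Let g(n) count such strings. g(1) = 13, and each valid string of length n-1 extends in 12 ways (any symbol but the last), so g(n) = 12 g(n-1).
Total: g(2) = 13 x 12^1.

Final answer: 13 x 12^{1} = 156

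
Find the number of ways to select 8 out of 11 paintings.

C(11,8) = 11!/(8! x (11-8)!).

Final answer: C(11,8) = 165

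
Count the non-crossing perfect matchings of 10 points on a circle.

The structures are counted by the Catalan number C_n. Here n = 10/2 = 5.
Using C_0 = 1 and C_(k+1) = C_k x 2(2k+1)/(k+2), build up term by term: C_1=1, C_2=2, C_3=5, C_4=14, C_5=42.

Final answer: C_{5} = 42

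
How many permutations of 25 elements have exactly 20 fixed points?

Choose which 20 elements are fixed: C(25,20) = 53130.
Derange the remaining 5 using D(j) = (j-1)(D(j-1) + D(j-2)), D(0)=1, D(1)=0: D(2)=1, D(3)=2, D(4)=9, D(5)=44.
Total: 53130 x 44.

Final answer: C(25,20) D(5) = 2337720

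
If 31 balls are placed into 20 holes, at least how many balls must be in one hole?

By the pigeonhole principle: ceiling(31/20).

Final answer: 2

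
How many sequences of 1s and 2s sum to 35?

Let f(n) be the number of climbs. Removing the last move (1 or 2 steps) gives f(n) = f(n-1) + f(n-2); base cases f(1)=1, f(2)=2.
Building up term by term: f(1)=1, f(2)=2, f(3)=3, f(4)=5, f(5)=8, f(6)=13, f(7)=21, f(8)=34, f(9)=55, f(10)=89, f(11)=144, f(12)=233, f(13)=377, f(14)=610, f(15)=987, f(16)=1597, f(17)=2584, f(18)=4181, f(19)=6765, f(20)=10946, f(21)=17711, f(22)=28657, f(23)=46368, f(24)=75025, f(25)=121393, f(26)=196418, f(27)=317811, f(28)=514229, f(29)=832040, f(30)=1346269, f(31)=2178309, f(32)=3524578, f(33)=5702887, f(34)=9227465, f(35)=14930352.

Final answer: 14930352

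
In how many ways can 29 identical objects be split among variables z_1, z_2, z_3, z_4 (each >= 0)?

Stars and bars with 29 stars and 3 bars:
C(29+4-1, 4-1) = C(32,3).

Final answer: C(32,3) = 4960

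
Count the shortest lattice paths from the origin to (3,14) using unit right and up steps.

Each path has 3 right steps and 14 up steps in some order (17 steps total).
Choose which 14 of the 17 steps are up: C(17,14).

Final answer: C(17,14) = 680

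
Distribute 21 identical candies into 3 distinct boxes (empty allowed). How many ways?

Stars and bars: C(n+k-1, k-1) = C(23,2).

Final answer: C(23,2) = 253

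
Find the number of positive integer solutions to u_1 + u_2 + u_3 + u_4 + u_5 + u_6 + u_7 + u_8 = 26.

Substitute u'_i = u_i - 1 (so u'_i >= 0). Then sum u'_i = 26 - 8 = 18.
Stars and bars: C(18+8-1, 8-1) = C(25,7).

Final answer: C(25,7) = 480700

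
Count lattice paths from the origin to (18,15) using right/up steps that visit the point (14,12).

Paths (0,0)->(14,12): C(26,12) = 9657700.
Paths (14,12)->(18,15): C(7,3) = 35.
By multiplication principle: 9657700 x 35.

Final answer: 338019500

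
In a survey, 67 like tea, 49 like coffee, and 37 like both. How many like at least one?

|A union B| = |A| + |B| - |A intersect B| = 67 + 49 - 37.

Final answer: 79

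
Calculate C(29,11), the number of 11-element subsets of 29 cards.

C(29,11) = 29!/(11! x 18!).

Final answer: \binom{29}{11} = 34597290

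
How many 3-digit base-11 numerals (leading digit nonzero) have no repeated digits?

The leading digit has 10 choices (anything but zero); the next has 10 (anything but the first), then 9, and so on, one fewer each time.
Total: 10 x 10 x 9.

Final answer: 900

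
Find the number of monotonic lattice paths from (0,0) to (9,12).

Each path has 9 right steps and 12 up steps in some order (21 steps total).
Choose which 12 of the 21 steps are up: C(21,12).

Final answer: C(21,12) = 293930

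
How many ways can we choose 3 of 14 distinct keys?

C(14,3) = 14!/(3! x (14-3)!).

Final answer: C(14,3) = 364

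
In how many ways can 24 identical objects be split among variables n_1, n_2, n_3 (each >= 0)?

Stars and bars with 24 stars and 2 bars:
C(24+3-1, 3-1) = C(26,2).

Final answer: C(26,2) = 325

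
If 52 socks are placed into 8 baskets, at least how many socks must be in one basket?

By the pigeonhole principle: ceiling(52/8).

Final answer: 7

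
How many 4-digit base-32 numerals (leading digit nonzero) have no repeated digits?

First digit: 31 (nonzero). Second: 31 (not first). Third: 30, etc.
Total: 31 x 31 x 30 x 29.

Final answer: 836070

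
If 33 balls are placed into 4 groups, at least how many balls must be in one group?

By the pigeonhole principle: ceiling(33/4).

Final answer: 9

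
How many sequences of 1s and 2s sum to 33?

Condition on the final move: it is a 1-step (f(n-1) ways to get there) or a 2-step (f(n-2) ways), so f(n) = f(n-1) + f(n-2), with f(1)=1, f(2)=2.
Computing successive values: f(1)=1, f(2)=2, f(3)=3, f(4)=5, f(5)=8, f(6)=13, f(7)=21, f(8)=34, f(9)=55, f(10)=89, f(11)=144, f(12)=233, f(13)=377, f(14)=610, f(15)=987, f(16)=1597, f(17)=2584, f(18)=4181, f(19)=6765, f(20)=10946, f(21)=17711, f(22)=28657, f(23)=46368, f(24)=75025, f(25)=121393, f(26)=196418, f(27)=317811, f(28)=514229, f(29)=832040, f(30)=1346269, f(31)=2178309, f(32)=3524578, f(33)=5702887.

Final answer: 5702887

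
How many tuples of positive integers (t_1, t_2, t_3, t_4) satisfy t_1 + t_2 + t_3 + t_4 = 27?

Substitute t'_i = t_i - 1 (so t'_i >= 0). Then sum t'_i = 27 - 4 = 23.
Stars and bars: C(23+4-1, 4-1) = C(26,3).

Final answer: C(26,3) = 2600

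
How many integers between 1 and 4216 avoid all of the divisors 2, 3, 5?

|div by 2|=2108, |div by 3|=1405, |div by 5|=843.
|div by 2&3|=702, |div by 2&5|=421, |div by 3&5|=281, |div by all|=140.
By inclusion-exclusion, divisible by at least one: 2108+1405+843-702-421-281+140 = 3092.
Not divisible by any: 4216 - 3092.

Final answer: 1124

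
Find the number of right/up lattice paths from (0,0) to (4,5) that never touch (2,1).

Total paths to (4,5): C(9,5) = 126.
Paths through (2,1): C(3,1) x C(6,4) = 45.
Avoiding (2,1): 126 - 45.

Final answer: 81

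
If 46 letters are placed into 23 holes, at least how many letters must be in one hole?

By the pigeonhole principle: ceiling(46/23).

Final answer: 2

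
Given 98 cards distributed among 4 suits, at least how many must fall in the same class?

By pigeonhole with 98 objects and 4 categories: ceiling(98/4).

Final answer: 25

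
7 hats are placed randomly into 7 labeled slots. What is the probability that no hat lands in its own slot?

Derangements satisfy D(n) = (n-1)(D(n-1) + D(n-2)), starting from D(0)=1, D(1)=0.
Building up: D(2)=1, D(3)=2, D(4)=9, D(5)=44, D(6)=265, D(7)=1854.
Total arrangements: 7! = 5040.
Probability = D(7)/7! = 103/280.

Final answer: D(7)/7! = 1854/5040 = 0.367857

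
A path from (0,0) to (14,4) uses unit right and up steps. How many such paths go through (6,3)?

Paths (0,0)->(6,3): C(9,3) = 84.
Paths (6,3)->(14,4): C(9,1) = 9.
By multiplication principle: 84 x 9.

Final answer: 756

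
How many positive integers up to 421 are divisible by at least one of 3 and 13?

Multiples of 3: 140. Multiples of 13: 32. Of both (lcm=39): 10.
By inclusion-exclusion: 140 + 32 - 10.

Final answer: 162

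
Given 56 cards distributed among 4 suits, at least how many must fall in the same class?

By pigeonhole with 56 objects and 4 categories: ceiling(56/4).

Final answer: 14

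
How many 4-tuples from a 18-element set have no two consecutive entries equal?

Let g(n) count such strings. g(1) = 18, and each valid string of length n-1 extends in 17 ways (any symbol but the last), so g(n) = 17 g(n-1).
Total: g(4) = 18 x 17^3.

Final answer: 18 x 17^{3} = 88434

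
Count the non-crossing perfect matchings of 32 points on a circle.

This is a standard Catalan-number count: the answer is C_n. Here n = 32/2 = 16.
C_n = C(2n,n)/(n+1), so C_{16} = C(32,16)/17 = 601080390/17.

Final answer: C_{16} = 35357670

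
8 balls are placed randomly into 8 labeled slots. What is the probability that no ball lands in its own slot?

D(n) = (n-1)(D(n-1) + D(n-2)), D(0)=1, D(1)=0.
Building up: D(2)=1, D(3)=2, D(4)=9, D(5)=44, D(6)=265, D(7)=1854, D(8)=14833.
Total arrangements: 8! = 40320.
Probability = D(8)/8! = 2119/5760.

Final answer: D(8)/8! = 14833/40320 = 0.367882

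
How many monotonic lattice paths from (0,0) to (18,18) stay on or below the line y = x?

Total monotonic paths to (18,18): C(36,18) = 9075135300.
By the reflection principle, paths that go above the diagonal number C(36,19) = 8597496600.
Valid Dyck paths: 9075135300 - 8597496600.
(Equivalently, C_{18} = C(36,18)/19 = 9075135300/19.)

Final answer: C_{18} = 477638700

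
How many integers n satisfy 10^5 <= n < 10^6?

The leading digit cannot be 0 (9 options); the other 5 digits can be anything (10 options each).
Total: 9 x 10^5.

Final answer: 900000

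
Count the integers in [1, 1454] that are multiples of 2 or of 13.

Multiples of 2: 727. Multiples of 13: 111. Of both (lcm=26): 55.
By inclusion-exclusion: 727 + 111 - 55.

Final answer: 783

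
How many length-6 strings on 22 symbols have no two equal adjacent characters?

First character: 22 choices. Each subsequent: 21 choices (must differ from the previous one).
Total: 22 x 21^5.

Final answer: 22 x 21^{5} = 89850222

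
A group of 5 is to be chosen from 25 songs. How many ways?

C(25,5) = 25!/(5! x (25-5)!).

Final answer: C(25,5) = 53130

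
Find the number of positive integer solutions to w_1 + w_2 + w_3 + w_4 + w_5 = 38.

Substitute w'_i = w_i - 1 (so w'_i >= 0). Then sum w'_i = 38 - 5 = 33.
Stars and bars: C(33+5-1, 5-1) = C(37,4).

Final answer: C(37,4) = 66045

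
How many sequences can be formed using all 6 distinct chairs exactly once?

The number of ways to arrange 6 distinct objects is 6!.

Final answer: 6! = 720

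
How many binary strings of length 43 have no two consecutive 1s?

Classify by the final bit: ...0 gives a(n-1) strings, ...01 gives a(n-2) strings. Thus a(n) = a(n-1) + a(n-2) with a(1)=2, a(2)=3.
Computing successive values: a(1)=2, a(2)=3, a(3)=5, a(4)=8, a(5)=13, a(6)=21, a(7)=34, a(8)=55, a(9)=89, a(10)=144, a(11)=233, a(12)=377, a(13)=610, a(14)=987, a(15)=1597, a(16)=2584, a(17)=4181, a(18)=6765, a(19)=10946, a(20)=17711, a(21)=28657, a(22)=46368, a(23)=75025, a(24)=121393, a(25)=196418, a(26)=317811, a(27)=514229, a(28)=832040, a(29)=1346269, a(30)=2178309, a(31)=3524578, a(32)=5702887, a(33)=9227465, a(34)=14930352, a(35)=24157817, a(36)=39088169, a(37)=63245986, a(38)=102334155, a(39)=165580141, a(40)=267914296, a(41)=433494437, a(42)=701408733, a(43)=1134903170.

Final answer: 1134903170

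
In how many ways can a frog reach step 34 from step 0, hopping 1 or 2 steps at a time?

Let f(n) count the ways. The last step is size 1 or 2, so f(n) = f(n-1) + f(n-2) with f(1)=1, f(2)=2.
Iterating the recurrence: f(1)=1, f(2)=2, f(3)=3, f(4)=5, f(5)=8, f(6)=13, f(7)=21, f(8)=34, f(9)=55, f(10)=89, f(11)=144, f(12)=233, f(13)=377, f(14)=610, f(15)=987, f(16)=1597, f(17)=2584, f(18)=4181, f(19)=6765, f(20)=10946, f(21)=17711, f(22)=28657, f(23)=46368, f(24)=75025, f(25)=121393, f(26)=196418, f(27)=317811, f(28)=514229, f(29)=832040, f(30)=1346269, f(31)=2178309, f(32)=3524578, f(33)=5702887, f(34)=9227465.

Final answer: 9227465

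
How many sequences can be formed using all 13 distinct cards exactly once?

The number of ways to arrange 13 distinct objects is 13!.

Final answer: 13! = 6227020800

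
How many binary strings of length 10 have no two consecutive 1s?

Let a(n) count valid strings. If the last bit is 0 the prefix is any valid string of length n-1; if it is 1 the string must end in 01 with a valid prefix of length n-2. So a(n) = a(n-1) + a(n-2), a(1)=2, a(2)=3.
Computing successive values: a(1)=2, a(2)=3, a(3)=5, a(4)=8, a(5)=13, a(6)=21, a(7)=34, a(8)=55, a(9)=89, a(10)=144.

Final answer: 144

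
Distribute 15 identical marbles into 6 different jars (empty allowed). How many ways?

Stars and bars: C(n+k-1, k-1) = C(20,5).

Final answer: C(20,5) = 15504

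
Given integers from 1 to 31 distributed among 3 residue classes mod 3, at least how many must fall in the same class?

By pigeonhole with 31 objects and 3 categories: ceiling(31/3).

Final answer: 11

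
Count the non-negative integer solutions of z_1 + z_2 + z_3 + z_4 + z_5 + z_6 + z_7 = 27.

Stars and bars with 27 stars and 6 bars:
C(27+7-1, 7-1) = C(33,6).

Final answer: C(33,6) = 1107568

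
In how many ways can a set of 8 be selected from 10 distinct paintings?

C(10,8) = 10!/(8! x (10-8)!).

Final answer: C(10,8) = 45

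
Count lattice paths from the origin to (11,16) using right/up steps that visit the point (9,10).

Paths (0,0)->(9,10): C(19,10) = 92378.
Paths (9,10)->(11,16): C(8,6) = 28.
By multiplication principle: 92378 x 28.

Final answer: 2586584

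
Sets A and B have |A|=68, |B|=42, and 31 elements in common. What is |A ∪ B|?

|A union B| = |A| + |B| - |A intersect B| = 68 + 42 - 31.

Final answer: 79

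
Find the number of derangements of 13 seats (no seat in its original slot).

Derangements satisfy D(n) = (n-1)(D(n-1) + D(n-2)), starting from D(0)=1, D(1)=0.
D(2) = 1 x (0 + 1) = 1
D(3) = 2 x (1 + 0) = 2
D(4) = 3 x (2 + 1) = 9
D(5) = 4 x (9 + 2) = 44
D(6) = 5 x (44 + 9) = 265
D(7) = 6 x (265 + 44) = 1854
D(8) = 7 x (1854 + 265) = 14833
D(9) = 8 x (14833 + 1854) = 133496
D(10) = 9 x (133496 + 14833) = 1334961
D(11) = 10 x (1334961 + 133496) = 14684570
D(12) = 11 x (14684570 + 1334961) = 176214841
D(13) = 12 x (D(12) + D(11)) = 12 x (176214841 + 14684570)

Final answer: D(13) = 2290792932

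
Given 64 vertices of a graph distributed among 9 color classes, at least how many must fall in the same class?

By pigeonhole with 64 objects and 9 categories: ceiling(64/9).

Final answer: 8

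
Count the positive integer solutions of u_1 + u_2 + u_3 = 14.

Substitute u'_i = u_i - 1 (so u'_i >= 0). Then sum u'_i = 14 - 3 = 11.
Stars and bars: C(11+3-1, 3-1) = C(13,2).

Final answer: C(13,2) = 78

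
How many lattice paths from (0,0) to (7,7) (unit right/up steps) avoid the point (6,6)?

Total paths to (7,7): C(14,7) = 3432.
Paths through (6,6): C(12,6) x C(2,1) = 1848.
Avoiding (6,6): 3432 - 1848.

Final answer: 1584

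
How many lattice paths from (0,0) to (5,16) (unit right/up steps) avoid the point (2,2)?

Total paths to (5,16): C(21,16) = 20349.
Paths through (2,2): C(4,2) x C(17,14) = 4080.
Avoiding (2,2): 20349 - 4080.

Final answer: 16269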